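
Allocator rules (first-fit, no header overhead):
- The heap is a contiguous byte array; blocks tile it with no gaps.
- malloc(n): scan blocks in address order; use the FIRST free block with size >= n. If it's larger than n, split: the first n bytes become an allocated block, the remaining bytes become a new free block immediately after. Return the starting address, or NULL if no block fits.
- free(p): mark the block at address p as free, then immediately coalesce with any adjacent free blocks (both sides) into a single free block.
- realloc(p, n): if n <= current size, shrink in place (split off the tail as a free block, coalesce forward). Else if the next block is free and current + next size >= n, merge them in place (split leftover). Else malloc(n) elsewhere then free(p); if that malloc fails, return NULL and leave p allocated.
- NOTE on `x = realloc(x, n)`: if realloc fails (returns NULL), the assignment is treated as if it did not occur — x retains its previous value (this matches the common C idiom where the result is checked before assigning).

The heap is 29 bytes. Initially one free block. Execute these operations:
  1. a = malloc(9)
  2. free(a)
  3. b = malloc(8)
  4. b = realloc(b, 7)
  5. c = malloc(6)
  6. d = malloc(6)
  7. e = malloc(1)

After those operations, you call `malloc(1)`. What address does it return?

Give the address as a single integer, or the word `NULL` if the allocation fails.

Op 1: a = malloc(9) -> a = 0; heap: [0-8 ALLOC][9-28 FREE]
Op 2: free(a) -> (freed a); heap: [0-28 FREE]
Op 3: b = malloc(8) -> b = 0; heap: [0-7 ALLOC][8-28 FREE]
Op 4: b = realloc(b, 7) -> b = 0; heap: [0-6 ALLOC][7-28 FREE]
Op 5: c = malloc(6) -> c = 7; heap: [0-6 ALLOC][7-12 ALLOC][13-28 FREE]
Op 6: d = malloc(6) -> d = 13; heap: [0-6 ALLOC][7-12 ALLOC][13-18 ALLOC][19-28 FREE]
Op 7: e = malloc(1) -> e = 19; heap: [0-6 ALLOC][7-12 ALLOC][13-18 ALLOC][19-19 ALLOC][20-28 FREE]
malloc(1): first-fit scan over [0-6 ALLOC][7-12 ALLOC][13-18 ALLOC][19-19 ALLOC][20-28 FREE] -> 20

Answer: 20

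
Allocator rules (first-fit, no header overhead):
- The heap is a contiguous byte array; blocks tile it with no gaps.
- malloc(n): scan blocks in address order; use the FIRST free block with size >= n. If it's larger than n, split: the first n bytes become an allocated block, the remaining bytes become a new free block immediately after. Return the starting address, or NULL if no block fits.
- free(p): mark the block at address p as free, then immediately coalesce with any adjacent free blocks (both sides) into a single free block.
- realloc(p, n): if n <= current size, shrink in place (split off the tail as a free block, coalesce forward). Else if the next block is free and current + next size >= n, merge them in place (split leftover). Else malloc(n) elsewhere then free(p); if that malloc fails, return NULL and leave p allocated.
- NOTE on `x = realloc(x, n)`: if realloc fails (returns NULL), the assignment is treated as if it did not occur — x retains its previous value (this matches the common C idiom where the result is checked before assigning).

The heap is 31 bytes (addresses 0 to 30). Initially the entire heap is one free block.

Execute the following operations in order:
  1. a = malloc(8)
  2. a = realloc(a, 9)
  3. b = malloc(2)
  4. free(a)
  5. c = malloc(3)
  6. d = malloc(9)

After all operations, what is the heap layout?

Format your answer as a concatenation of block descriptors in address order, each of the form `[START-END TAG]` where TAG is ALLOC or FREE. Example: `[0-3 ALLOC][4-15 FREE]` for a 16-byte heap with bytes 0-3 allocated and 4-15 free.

Answer: [0-2 ALLOC][3-8 FREE][9-10 ALLOC][11-19 ALLOC][20-30 FREE]

Derivation:
Op 1: a = malloc(8) -> a = 0; heap: [0-7 ALLOC][8-30 FREE]
Op 2: a = realloc(a, 9) -> a = 0; heap: [0-8 ALLOC][9-30 FREE]
Op 3: b = malloc(2) -> b = 9; heap: [0-8 ALLOC][9-10 ALLOC][11-30 FREE]
Op 4: free(a) -> (freed a); heap: [0-8 FREE][9-10 ALLOC][11-30 FREE]
Op 5: c = malloc(3) -> c = 0; heap: [0-2 ALLOC][3-8 FREE][9-10 ALLOC][11-30 FREE]
Op 6: d = malloc(9) -> d = 11; heap: [0-2 ALLOC][3-8 FREE][9-10 ALLOC][11-19 ALLOC][20-30 FREE]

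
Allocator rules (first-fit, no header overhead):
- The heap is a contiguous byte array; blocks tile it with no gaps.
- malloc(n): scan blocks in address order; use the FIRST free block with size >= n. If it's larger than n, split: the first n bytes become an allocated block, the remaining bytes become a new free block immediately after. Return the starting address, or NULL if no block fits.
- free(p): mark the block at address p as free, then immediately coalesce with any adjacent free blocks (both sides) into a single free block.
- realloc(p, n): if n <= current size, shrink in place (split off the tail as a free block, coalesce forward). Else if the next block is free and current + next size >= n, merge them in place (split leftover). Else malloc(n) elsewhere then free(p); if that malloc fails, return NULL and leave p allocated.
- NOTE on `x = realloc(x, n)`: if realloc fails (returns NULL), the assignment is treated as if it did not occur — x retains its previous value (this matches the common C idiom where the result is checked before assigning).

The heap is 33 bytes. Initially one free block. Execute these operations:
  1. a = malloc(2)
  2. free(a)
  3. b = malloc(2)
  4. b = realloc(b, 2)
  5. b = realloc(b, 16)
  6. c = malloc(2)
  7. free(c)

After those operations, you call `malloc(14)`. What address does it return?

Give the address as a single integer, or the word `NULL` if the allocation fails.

Op 1: a = malloc(2) -> a = 0; heap: [0-1 ALLOC][2-32 FREE]
Op 2: free(a) -> (freed a); heap: [0-32 FREE]
Op 3: b = malloc(2) -> b = 0; heap: [0-1 ALLOC][2-32 FREE]
Op 4: b = realloc(b, 2) -> b = 0; heap: [0-1 ALLOC][2-32 FREE]
Op 5: b = realloc(b, 16) -> b = 0; heap: [0-15 ALLOC][16-32 FREE]
Op 6: c = malloc(2) -> c = 16; heap: [0-15 ALLOC][16-17 ALLOC][18-32 FREE]
Op 7: free(c) -> (freed c); heap: [0-15 ALLOC][16-32 FREE]
malloc(14): first-fit scan over [0-15 ALLOC][16-32 FREE] -> 16

Answer: 16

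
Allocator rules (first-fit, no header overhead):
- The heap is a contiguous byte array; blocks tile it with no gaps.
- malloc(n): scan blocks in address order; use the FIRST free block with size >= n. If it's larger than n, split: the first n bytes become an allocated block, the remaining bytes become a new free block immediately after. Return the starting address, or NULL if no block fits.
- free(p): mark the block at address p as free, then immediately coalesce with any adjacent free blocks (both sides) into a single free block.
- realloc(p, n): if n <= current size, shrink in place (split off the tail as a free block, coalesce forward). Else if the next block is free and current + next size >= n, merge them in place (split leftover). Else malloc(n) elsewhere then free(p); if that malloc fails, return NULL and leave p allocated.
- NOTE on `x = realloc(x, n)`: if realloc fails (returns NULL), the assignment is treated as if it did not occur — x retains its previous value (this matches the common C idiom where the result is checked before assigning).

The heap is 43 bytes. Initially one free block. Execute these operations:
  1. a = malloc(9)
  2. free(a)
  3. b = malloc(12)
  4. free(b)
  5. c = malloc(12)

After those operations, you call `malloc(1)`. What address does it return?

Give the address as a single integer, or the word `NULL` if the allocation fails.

Answer: 12

Derivation:
Op 1: a = malloc(9) -> a = 0; heap: [0-8 ALLOC][9-42 FREE]
Op 2: free(a) -> (freed a); heap: [0-42 FREE]
Op 3: b = malloc(12) -> b = 0; heap: [0-11 ALLOC][12-42 FREE]
Op 4: free(b) -> (freed b); heap: [0-42 FREE]
Op 5: c = malloc(12) -> c = 0; heap: [0-11 ALLOC][12-42 FREE]
malloc(1): first-fit scan over [0-11 ALLOC][12-42 FREE] -> 12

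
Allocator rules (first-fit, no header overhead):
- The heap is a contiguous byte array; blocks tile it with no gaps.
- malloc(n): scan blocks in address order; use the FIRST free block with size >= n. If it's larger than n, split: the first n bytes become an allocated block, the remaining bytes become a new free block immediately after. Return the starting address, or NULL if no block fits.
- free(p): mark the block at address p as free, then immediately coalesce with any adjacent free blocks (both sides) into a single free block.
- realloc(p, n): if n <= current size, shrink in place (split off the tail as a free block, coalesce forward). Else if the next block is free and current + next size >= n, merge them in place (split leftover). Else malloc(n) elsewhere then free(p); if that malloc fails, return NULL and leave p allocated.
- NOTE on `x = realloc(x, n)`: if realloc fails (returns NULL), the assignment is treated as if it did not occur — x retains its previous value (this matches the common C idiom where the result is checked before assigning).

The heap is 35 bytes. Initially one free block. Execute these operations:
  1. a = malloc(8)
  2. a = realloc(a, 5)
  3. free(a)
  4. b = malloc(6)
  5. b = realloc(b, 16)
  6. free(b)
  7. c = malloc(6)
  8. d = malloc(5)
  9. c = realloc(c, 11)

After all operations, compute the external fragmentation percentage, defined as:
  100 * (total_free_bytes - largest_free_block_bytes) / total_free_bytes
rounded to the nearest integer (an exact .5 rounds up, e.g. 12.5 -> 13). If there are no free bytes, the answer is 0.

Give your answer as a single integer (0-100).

Op 1: a = malloc(8) -> a = 0; heap: [0-7 ALLOC][8-34 FREE]
Op 2: a = realloc(a, 5) -> a = 0; heap: [0-4 ALLOC][5-34 FREE]
Op 3: free(a) -> (freed a); heap: [0-34 FREE]
Op 4: b = malloc(6) -> b = 0; heap: [0-5 ALLOC][6-34 FREE]
Op 5: b = realloc(b, 16) -> b = 0; heap: [0-15 ALLOC][16-34 FREE]
Op 6: free(b) -> (freed b); heap: [0-34 FREE]
Op 7: c = malloc(6) -> c = 0; heap: [0-5 ALLOC][6-34 FREE]
Op 8: d = malloc(5) -> d = 6; heap: [0-5 ALLOC][6-10 ALLOC][11-34 FREE]
Op 9: c = realloc(c, 11) -> c = 11; heap: [0-5 FREE][6-10 ALLOC][11-21 ALLOC][22-34 FREE]
Free blocks: [6 13] total_free=19 largest=13 -> 100*(19-13)/19 = 600/19 ≈ 31.579 -> rounds to 32

Answer: 32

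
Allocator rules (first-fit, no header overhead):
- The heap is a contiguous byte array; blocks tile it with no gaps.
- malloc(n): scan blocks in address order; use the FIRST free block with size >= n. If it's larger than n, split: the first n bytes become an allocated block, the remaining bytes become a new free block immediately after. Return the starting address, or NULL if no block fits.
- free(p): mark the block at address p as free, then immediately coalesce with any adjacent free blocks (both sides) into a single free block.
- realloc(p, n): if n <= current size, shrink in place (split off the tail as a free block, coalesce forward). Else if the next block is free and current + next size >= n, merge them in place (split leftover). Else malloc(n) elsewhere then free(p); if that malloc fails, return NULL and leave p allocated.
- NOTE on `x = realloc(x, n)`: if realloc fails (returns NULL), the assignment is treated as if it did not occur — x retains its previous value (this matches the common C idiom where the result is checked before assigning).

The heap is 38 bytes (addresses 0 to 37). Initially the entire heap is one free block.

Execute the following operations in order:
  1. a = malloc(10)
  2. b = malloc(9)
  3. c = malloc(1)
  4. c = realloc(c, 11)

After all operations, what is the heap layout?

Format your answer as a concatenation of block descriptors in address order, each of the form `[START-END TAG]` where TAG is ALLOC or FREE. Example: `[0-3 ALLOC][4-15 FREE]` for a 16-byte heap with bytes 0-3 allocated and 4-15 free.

Answer: [0-9 ALLOC][10-18 ALLOC][19-29 ALLOC][30-37 FREE]

Derivation:
Op 1: a = malloc(10) -> a = 0; heap: [0-9 ALLOC][10-37 FREE]
Op 2: b = malloc(9) -> b = 10; heap: [0-9 ALLOC][10-18 ALLOC][19-37 FREE]
Op 3: c = malloc(1) -> c = 19; heap: [0-9 ALLOC][10-18 ALLOC][19-19 ALLOC][20-37 FREE]
Op 4: c = realloc(c, 11) -> c = 19; heap: [0-9 ALLOC][10-18 ALLOC][19-29 ALLOC][30-37 FREE]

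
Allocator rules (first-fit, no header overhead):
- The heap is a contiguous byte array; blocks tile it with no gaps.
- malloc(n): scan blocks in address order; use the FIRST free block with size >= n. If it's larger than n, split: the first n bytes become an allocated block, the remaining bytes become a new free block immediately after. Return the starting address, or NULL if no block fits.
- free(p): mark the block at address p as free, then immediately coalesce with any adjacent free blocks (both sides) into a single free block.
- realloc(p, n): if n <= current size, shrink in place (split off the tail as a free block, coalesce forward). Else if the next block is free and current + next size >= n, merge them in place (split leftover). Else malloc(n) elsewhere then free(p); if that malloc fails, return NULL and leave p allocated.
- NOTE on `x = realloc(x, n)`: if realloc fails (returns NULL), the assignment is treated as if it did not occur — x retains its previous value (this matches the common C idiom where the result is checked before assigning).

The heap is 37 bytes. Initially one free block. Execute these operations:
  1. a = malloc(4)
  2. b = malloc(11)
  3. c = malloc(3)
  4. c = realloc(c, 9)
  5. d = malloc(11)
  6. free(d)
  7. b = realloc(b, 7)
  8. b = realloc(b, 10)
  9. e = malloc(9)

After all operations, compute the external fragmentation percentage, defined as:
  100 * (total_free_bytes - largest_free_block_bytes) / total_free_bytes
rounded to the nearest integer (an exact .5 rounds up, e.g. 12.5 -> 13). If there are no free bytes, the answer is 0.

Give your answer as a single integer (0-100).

Answer: 20

Derivation:
Op 1: a = malloc(4) -> a = 0; heap: [0-3 ALLOC][4-36 FREE]
Op 2: b = malloc(11) -> b = 4; heap: [0-3 ALLOC][4-14 ALLOC][15-36 FREE]
Op 3: c = malloc(3) -> c = 15; heap: [0-3 ALLOC][4-14 ALLOC][15-17 ALLOC][18-36 FREE]
Op 4: c = realloc(c, 9) -> c = 15; heap: [0-3 ALLOC][4-14 ALLOC][15-23 ALLOC][24-36 FREE]
Op 5: d = malloc(11) -> d = 24; heap: [0-3 ALLOC][4-14 ALLOC][15-23 ALLOC][24-34 ALLOC][35-36 FREE]
Op 6: free(d) -> (freed d); heap: [0-3 ALLOC][4-14 ALLOC][15-23 ALLOC][24-36 FREE]
Op 7: b = realloc(b, 7) -> b = 4; heap: [0-3 ALLOC][4-10 ALLOC][11-14 FREE][15-23 ALLOC][24-36 FREE]
Op 8: b = realloc(b, 10) -> b = 4; heap: [0-3 ALLOC][4-13 ALLOC][14-14 FREE][15-23 ALLOC][24-36 FREE]
Op 9: e = malloc(9) -> e = 24; heap: [0-3 ALLOC][4-13 ALLOC][14-14 FREE][15-23 ALLOC][24-32 ALLOC][33-36 FREE]
Free blocks: [1 4] total_free=5 largest=4 -> 100*(5-4)/5 = 100/5 = 20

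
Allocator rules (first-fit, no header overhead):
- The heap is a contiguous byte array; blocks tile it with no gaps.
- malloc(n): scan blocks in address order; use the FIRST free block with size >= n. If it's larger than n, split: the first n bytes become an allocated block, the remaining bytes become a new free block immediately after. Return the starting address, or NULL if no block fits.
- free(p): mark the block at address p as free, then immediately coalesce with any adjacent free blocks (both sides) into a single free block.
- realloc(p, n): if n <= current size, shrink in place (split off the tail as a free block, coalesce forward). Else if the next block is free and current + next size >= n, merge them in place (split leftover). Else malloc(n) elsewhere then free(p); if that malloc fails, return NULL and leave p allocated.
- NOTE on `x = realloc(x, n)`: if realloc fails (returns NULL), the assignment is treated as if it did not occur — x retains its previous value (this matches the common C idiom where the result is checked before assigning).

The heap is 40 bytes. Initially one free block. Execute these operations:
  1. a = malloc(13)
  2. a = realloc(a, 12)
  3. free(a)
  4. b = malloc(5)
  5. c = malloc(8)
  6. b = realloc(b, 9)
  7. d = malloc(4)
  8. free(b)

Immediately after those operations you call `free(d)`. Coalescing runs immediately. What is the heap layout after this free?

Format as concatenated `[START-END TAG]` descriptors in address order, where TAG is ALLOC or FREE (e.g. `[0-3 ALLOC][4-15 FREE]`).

Answer: [0-4 FREE][5-12 ALLOC][13-39 FREE]

Derivation:
Op 1: a = malloc(13) -> a = 0; heap: [0-12 ALLOC][13-39 FREE]
Op 2: a = realloc(a, 12) -> a = 0; heap: [0-11 ALLOC][12-39 FREE]
Op 3: free(a) -> (freed a); heap: [0-39 FREE]
Op 4: b = malloc(5) -> b = 0; heap: [0-4 ALLOC][5-39 FREE]
Op 5: c = malloc(8) -> c = 5; heap: [0-4 ALLOC][5-12 ALLOC][13-39 FREE]
Op 6: b = realloc(b, 9) -> b = 13; heap: [0-4 FREE][5-12 ALLOC][13-21 ALLOC][22-39 FREE]
Op 7: d = malloc(4) -> d = 0; heap: [0-3 ALLOC][4-4 FREE][5-12 ALLOC][13-21 ALLOC][22-39 FREE]
Op 8: free(b) -> (freed b); heap: [0-3 ALLOC][4-4 FREE][5-12 ALLOC][13-39 FREE]
free(d): d = 0 -> block [0-3 ALLOC]; mark free, coalesce with adjacent free neighbors -> [0-4 FREE][5-12 ALLOC][13-39 FREE]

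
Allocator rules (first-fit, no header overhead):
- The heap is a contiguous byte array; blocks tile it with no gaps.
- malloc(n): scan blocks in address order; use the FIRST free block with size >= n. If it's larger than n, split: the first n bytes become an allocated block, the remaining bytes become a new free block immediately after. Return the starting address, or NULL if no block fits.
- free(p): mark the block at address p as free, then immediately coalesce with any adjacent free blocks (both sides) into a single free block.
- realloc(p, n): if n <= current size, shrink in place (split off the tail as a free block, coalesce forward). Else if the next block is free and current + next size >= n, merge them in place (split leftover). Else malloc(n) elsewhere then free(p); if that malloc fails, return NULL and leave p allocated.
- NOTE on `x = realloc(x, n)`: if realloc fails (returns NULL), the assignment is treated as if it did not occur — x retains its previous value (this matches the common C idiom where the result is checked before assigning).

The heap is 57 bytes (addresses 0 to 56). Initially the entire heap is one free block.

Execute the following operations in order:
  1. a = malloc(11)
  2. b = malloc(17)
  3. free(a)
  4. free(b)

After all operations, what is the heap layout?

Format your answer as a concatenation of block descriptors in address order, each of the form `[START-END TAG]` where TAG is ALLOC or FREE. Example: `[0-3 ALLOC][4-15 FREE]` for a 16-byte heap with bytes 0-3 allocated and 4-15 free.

Answer: [0-56 FREE]

Derivation:
Op 1: a = malloc(11) -> a = 0; heap: [0-10 ALLOC][11-56 FREE]
Op 2: b = malloc(17) -> b = 11; heap: [0-10 ALLOC][11-27 ALLOC][28-56 FREE]
Op 3: free(a) -> (freed a); heap: [0-10 FREE][11-27 ALLOC][28-56 FREE]
Op 4: free(b) -> (freed b); heap: [0-56 FREE]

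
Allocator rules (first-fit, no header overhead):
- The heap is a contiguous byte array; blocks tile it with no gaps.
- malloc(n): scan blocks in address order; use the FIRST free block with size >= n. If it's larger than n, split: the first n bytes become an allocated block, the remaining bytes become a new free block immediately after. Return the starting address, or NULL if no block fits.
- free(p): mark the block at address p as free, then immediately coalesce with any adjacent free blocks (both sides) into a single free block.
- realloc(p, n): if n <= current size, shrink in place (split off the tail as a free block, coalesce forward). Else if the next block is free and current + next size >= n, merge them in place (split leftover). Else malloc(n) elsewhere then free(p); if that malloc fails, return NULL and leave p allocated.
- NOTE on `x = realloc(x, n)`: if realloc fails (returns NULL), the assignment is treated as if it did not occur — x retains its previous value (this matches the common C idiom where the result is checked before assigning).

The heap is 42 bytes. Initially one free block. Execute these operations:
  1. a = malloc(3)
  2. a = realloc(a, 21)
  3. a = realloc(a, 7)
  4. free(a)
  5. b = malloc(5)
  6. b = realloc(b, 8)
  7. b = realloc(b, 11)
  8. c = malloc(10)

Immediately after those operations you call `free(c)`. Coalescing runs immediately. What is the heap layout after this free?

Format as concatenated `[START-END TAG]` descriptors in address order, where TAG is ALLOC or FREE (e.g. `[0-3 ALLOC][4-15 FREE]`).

Answer: [0-10 ALLOC][11-41 FREE]

Derivation:
Op 1: a = malloc(3) -> a = 0; heap: [0-2 ALLOC][3-41 FREE]
Op 2: a = realloc(a, 21) -> a = 0; heap: [0-20 ALLOC][21-41 FREE]
Op 3: a = realloc(a, 7) -> a = 0; heap: [0-6 ALLOC][7-41 FREE]
Op 4: free(a) -> (freed a); heap: [0-41 FREE]
Op 5: b = malloc(5) -> b = 0; heap: [0-4 ALLOC][5-41 FREE]
Op 6: b = realloc(b, 8) -> b = 0; heap: [0-7 ALLOC][8-41 FREE]
Op 7: b = realloc(b, 11) -> b = 0; heap: [0-10 ALLOC][11-41 FREE]
Op 8: c = malloc(10) -> c = 11; heap: [0-10 ALLOC][11-20 ALLOC][21-41 FREE]
free(c): c = 11 -> block [11-20 ALLOC]; mark free, coalesce with adjacent free neighbors -> [0-10 ALLOC][11-41 FREE]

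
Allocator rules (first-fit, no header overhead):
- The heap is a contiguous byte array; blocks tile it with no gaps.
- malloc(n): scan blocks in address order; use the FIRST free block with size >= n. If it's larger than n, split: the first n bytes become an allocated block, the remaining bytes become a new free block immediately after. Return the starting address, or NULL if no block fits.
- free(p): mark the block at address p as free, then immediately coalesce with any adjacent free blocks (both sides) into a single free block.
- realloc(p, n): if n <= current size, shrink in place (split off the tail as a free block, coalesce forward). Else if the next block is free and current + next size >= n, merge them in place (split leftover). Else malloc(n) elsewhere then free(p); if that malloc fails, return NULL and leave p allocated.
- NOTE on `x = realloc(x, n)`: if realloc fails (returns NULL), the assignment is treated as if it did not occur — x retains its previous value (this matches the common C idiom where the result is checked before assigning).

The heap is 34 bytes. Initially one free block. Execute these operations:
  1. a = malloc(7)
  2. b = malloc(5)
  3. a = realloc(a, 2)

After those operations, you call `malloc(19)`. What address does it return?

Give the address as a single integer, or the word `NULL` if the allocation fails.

Answer: 12

Derivation:
Op 1: a = malloc(7) -> a = 0; heap: [0-6 ALLOC][7-33 FREE]
Op 2: b = malloc(5) -> b = 7; heap: [0-6 ALLOC][7-11 ALLOC][12-33 FREE]
Op 3: a = realloc(a, 2) -> a = 0; heap: [0-1 ALLOC][2-6 FREE][7-11 ALLOC][12-33 FREE]
malloc(19): first-fit scan over [0-1 ALLOC][2-6 FREE][7-11 ALLOC][12-33 FREE] -> 12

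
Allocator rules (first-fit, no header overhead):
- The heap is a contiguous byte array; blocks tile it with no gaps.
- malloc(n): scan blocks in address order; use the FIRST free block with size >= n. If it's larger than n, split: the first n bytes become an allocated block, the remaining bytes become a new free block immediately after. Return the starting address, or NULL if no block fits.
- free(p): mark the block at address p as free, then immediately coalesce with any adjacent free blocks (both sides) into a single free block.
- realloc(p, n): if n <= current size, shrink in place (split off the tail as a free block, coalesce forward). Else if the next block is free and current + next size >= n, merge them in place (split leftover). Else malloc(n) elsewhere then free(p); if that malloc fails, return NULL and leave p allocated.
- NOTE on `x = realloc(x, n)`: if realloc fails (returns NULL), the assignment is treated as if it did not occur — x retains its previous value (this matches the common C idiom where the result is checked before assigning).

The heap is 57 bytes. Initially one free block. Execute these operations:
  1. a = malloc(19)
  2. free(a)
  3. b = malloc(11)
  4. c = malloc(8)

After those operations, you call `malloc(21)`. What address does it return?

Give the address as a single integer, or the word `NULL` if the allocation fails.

Op 1: a = malloc(19) -> a = 0; heap: [0-18 ALLOC][19-56 FREE]
Op 2: free(a) -> (freed a); heap: [0-56 FREE]
Op 3: b = malloc(11) -> b = 0; heap: [0-10 ALLOC][11-56 FREE]
Op 4: c = malloc(8) -> c = 11; heap: [0-10 ALLOC][11-18 ALLOC][19-56 FREE]
malloc(21): first-fit scan over [0-10 ALLOC][11-18 ALLOC][19-56 FREE] -> 19

Answer: 19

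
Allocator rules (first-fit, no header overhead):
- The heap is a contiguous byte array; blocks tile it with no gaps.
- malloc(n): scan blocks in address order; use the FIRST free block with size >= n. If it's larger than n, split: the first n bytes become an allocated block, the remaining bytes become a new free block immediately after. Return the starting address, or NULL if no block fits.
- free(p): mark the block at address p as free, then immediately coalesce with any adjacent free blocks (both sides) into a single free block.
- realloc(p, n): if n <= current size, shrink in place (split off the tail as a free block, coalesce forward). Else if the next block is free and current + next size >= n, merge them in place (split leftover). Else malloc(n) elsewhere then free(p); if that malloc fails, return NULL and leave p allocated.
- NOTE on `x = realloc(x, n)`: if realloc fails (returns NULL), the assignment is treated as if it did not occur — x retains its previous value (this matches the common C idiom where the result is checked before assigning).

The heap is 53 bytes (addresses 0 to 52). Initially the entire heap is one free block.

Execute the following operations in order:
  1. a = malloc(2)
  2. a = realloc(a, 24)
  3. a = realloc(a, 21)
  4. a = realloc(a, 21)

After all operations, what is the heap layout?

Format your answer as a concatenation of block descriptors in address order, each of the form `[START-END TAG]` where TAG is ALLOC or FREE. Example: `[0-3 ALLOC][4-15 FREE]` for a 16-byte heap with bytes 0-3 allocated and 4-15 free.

Op 1: a = malloc(2) -> a = 0; heap: [0-1 ALLOC][2-52 FREE]
Op 2: a = realloc(a, 24) -> a = 0; heap: [0-23 ALLOC][24-52 FREE]
Op 3: a = realloc(a, 21) -> a = 0; heap: [0-20 ALLOC][21-52 FREE]
Op 4: a = realloc(a, 21) -> a = 0; heap: [0-20 ALLOC][21-52 FREE]

Answer: [0-20 ALLOC][21-52 FREE]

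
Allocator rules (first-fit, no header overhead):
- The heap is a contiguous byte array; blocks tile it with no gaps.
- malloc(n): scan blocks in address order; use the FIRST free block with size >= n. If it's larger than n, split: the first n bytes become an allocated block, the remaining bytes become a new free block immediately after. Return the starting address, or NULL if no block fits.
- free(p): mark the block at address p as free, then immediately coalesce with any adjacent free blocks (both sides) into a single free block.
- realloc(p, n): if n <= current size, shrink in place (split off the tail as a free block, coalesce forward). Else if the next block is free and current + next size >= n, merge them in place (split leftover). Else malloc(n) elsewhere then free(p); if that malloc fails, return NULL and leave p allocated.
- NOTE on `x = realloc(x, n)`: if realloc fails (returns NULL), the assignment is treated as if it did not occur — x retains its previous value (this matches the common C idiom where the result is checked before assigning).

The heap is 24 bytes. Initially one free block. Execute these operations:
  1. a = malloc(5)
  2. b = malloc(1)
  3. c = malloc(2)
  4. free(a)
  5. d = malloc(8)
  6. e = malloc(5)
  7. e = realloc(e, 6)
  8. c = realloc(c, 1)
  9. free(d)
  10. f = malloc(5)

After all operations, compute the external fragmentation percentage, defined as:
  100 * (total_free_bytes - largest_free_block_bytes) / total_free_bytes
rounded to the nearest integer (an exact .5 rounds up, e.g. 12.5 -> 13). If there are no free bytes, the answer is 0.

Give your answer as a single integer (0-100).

Answer: 18

Derivation:
Op 1: a = malloc(5) -> a = 0; heap: [0-4 ALLOC][5-23 FREE]
Op 2: b = malloc(1) -> b = 5; heap: [0-4 ALLOC][5-5 ALLOC][6-23 FREE]
Op 3: c = malloc(2) -> c = 6; heap: [0-4 ALLOC][5-5 ALLOC][6-7 ALLOC][8-23 FREE]
Op 4: free(a) -> (freed a); heap: [0-4 FREE][5-5 ALLOC][6-7 ALLOC][8-23 FREE]
Op 5: d = malloc(8) -> d = 8; heap: [0-4 FREE][5-5 ALLOC][6-7 ALLOC][8-15 ALLOC][16-23 FREE]
Op 6: e = malloc(5) -> e = 0; heap: [0-4 ALLOC][5-5 ALLOC][6-7 ALLOC][8-15 ALLOC][16-23 FREE]
Op 7: e = realloc(e, 6) -> e = 16; heap: [0-4 FREE][5-5 ALLOC][6-7 ALLOC][8-15 ALLOC][16-21 ALLOC][22-23 FREE]
Op 8: c = realloc(c, 1) -> c = 6; heap: [0-4 FREE][5-5 ALLOC][6-6 ALLOC][7-7 FREE][8-15 ALLOC][16-21 ALLOC][22-23 FREE]
Op 9: free(d) -> (freed d); heap: [0-4 FREE][5-5 ALLOC][6-6 ALLOC][7-15 FREE][16-21 ALLOC][22-23 FREE]
Op 10: f = malloc(5) -> f = 0; heap: [0-4 ALLOC][5-5 ALLOC][6-6 ALLOC][7-15 FREE][16-21 ALLOC][22-23 FREE]
Free blocks: [9 2] total_free=11 largest=9 -> 100*(11-9)/11 = 200/11 ≈ 18.182 -> rounds to 18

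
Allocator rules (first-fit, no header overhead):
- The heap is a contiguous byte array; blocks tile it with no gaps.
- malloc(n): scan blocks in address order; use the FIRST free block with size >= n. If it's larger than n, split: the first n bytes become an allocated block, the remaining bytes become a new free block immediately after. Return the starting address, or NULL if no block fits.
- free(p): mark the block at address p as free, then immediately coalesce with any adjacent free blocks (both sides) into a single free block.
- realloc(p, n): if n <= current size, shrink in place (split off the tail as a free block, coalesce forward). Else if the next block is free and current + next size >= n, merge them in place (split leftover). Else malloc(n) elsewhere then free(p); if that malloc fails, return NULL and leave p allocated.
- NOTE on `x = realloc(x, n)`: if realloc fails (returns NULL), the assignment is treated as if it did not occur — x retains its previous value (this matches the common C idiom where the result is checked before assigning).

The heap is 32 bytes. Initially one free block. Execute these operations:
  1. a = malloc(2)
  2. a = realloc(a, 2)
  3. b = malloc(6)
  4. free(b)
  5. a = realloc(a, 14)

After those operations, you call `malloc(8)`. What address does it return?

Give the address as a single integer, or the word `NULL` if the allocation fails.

Op 1: a = malloc(2) -> a = 0; heap: [0-1 ALLOC][2-31 FREE]
Op 2: a = realloc(a, 2) -> a = 0; heap: [0-1 ALLOC][2-31 FREE]
Op 3: b = malloc(6) -> b = 2; heap: [0-1 ALLOC][2-7 ALLOC][8-31 FREE]
Op 4: free(b) -> (freed b); heap: [0-1 ALLOC][2-31 FREE]
Op 5: a = realloc(a, 14) -> a = 0; heap: [0-13 ALLOC][14-31 FREE]
malloc(8): first-fit scan over [0-13 ALLOC][14-31 FREE] -> 14

Answer: 14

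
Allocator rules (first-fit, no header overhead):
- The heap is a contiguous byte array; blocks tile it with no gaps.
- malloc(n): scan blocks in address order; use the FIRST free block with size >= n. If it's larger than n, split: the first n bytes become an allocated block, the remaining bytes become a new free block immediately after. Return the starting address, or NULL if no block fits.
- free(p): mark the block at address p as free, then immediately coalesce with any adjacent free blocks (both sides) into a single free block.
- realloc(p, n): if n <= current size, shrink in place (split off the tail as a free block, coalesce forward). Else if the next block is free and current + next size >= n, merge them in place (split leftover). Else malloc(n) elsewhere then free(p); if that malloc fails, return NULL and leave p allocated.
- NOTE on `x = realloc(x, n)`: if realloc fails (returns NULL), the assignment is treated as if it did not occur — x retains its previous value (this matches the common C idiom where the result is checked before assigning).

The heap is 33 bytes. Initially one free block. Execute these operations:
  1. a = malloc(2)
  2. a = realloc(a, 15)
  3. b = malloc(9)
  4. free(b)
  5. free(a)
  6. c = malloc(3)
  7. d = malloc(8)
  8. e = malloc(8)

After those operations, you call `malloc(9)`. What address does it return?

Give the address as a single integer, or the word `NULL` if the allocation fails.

Answer: 19

Derivation:
Op 1: a = malloc(2) -> a = 0; heap: [0-1 ALLOC][2-32 FREE]
Op 2: a = realloc(a, 15) -> a = 0; heap: [0-14 ALLOC][15-32 FREE]
Op 3: b = malloc(9) -> b = 15; heap: [0-14 ALLOC][15-23 ALLOC][24-32 FREE]
Op 4: free(b) -> (freed b); heap: [0-14 ALLOC][15-32 FREE]
Op 5: free(a) -> (freed a); heap: [0-32 FREE]
Op 6: c = malloc(3) -> c = 0; heap: [0-2 ALLOC][3-32 FREE]
Op 7: d = malloc(8) -> d = 3; heap: [0-2 ALLOC][3-10 ALLOC][11-32 FREE]
Op 8: e = malloc(8) -> e = 11; heap: [0-2 ALLOC][3-10 ALLOC][11-18 ALLOC][19-32 FREE]
malloc(9): first-fit scan over [0-2 ALLOC][3-10 ALLOC][11-18 ALLOC][19-32 FREE] -> 19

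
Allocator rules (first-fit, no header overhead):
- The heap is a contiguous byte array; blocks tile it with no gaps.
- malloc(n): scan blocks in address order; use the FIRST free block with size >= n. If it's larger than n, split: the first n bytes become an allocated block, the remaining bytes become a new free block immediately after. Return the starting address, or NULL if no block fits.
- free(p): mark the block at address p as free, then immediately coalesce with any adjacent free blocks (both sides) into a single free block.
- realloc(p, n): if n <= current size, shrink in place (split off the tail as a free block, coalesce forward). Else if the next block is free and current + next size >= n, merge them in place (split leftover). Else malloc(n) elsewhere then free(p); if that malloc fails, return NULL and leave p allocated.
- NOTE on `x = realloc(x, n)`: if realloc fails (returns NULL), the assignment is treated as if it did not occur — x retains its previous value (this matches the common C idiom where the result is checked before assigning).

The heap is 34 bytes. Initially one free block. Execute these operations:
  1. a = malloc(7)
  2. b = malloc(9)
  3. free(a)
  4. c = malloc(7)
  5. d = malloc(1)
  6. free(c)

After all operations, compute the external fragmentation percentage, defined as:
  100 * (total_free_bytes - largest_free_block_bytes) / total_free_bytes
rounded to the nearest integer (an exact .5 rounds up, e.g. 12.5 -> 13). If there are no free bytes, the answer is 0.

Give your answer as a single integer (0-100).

Answer: 29

Derivation:
Op 1: a = malloc(7) -> a = 0; heap: [0-6 ALLOC][7-33 FREE]
Op 2: b = malloc(9) -> b = 7; heap: [0-6 ALLOC][7-15 ALLOC][16-33 FREE]
Op 3: free(a) -> (freed a); heap: [0-6 FREE][7-15 ALLOC][16-33 FREE]
Op 4: c = malloc(7) -> c = 0; heap: [0-6 ALLOC][7-15 ALLOC][16-33 FREE]
Op 5: d = malloc(1) -> d = 16; heap: [0-6 ALLOC][7-15 ALLOC][16-16 ALLOC][17-33 FREE]
Op 6: free(c) -> (freed c); heap: [0-6 FREE][7-15 ALLOC][16-16 ALLOC][17-33 FREE]
Free blocks: [7 17] total_free=24 largest=17 -> 100*(24-17)/24 = 700/24 ≈ 29.167 -> rounds to 29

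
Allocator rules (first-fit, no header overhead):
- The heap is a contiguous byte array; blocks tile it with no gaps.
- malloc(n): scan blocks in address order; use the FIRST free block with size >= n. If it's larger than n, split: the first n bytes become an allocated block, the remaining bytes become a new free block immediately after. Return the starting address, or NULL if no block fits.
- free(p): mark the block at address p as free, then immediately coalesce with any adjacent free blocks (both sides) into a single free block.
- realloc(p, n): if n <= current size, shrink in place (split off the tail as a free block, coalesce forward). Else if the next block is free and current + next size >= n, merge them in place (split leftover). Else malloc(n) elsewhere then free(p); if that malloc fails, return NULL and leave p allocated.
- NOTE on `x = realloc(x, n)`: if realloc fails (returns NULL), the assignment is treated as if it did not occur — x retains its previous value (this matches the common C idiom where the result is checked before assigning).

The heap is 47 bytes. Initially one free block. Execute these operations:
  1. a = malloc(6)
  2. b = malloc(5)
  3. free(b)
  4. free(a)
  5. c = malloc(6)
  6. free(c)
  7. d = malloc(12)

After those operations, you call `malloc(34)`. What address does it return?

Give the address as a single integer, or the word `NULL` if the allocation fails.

Answer: 12

Derivation:
Op 1: a = malloc(6) -> a = 0; heap: [0-5 ALLOC][6-46 FREE]
Op 2: b = malloc(5) -> b = 6; heap: [0-5 ALLOC][6-10 ALLOC][11-46 FREE]
Op 3: free(b) -> (freed b); heap: [0-5 ALLOC][6-46 FREE]
Op 4: free(a) -> (freed a); heap: [0-46 FREE]
Op 5: c = malloc(6) -> c = 0; heap: [0-5 ALLOC][6-46 FREE]
Op 6: free(c) -> (freed c); heap: [0-46 FREE]
Op 7: d = malloc(12) -> d = 0; heap: [0-11 ALLOC][12-46 FREE]
malloc(34): first-fit scan over [0-11 ALLOC][12-46 FREE] -> 12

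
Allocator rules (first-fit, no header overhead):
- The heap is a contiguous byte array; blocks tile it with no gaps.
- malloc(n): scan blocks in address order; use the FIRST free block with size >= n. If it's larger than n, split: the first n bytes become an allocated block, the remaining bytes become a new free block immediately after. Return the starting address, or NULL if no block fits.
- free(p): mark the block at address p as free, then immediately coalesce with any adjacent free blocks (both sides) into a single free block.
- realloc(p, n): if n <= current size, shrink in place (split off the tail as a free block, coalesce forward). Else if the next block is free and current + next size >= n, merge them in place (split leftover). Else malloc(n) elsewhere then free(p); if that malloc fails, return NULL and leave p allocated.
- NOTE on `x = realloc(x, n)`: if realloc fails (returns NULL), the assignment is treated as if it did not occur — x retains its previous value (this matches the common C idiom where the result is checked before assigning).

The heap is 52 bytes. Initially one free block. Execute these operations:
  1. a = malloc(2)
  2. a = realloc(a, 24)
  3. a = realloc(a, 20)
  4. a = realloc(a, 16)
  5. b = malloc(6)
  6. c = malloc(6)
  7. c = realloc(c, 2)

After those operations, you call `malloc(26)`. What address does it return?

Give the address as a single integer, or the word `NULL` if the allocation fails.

Answer: 24

Derivation:
Op 1: a = malloc(2) -> a = 0; heap: [0-1 ALLOC][2-51 FREE]
Op 2: a = realloc(a, 24) -> a = 0; heap: [0-23 ALLOC][24-51 FREE]
Op 3: a = realloc(a, 20) -> a = 0; heap: [0-19 ALLOC][20-51 FREE]
Op 4: a = realloc(a, 16) -> a = 0; heap: [0-15 ALLOC][16-51 FREE]
Op 5: b = malloc(6) -> b = 16; heap: [0-15 ALLOC][16-21 ALLOC][22-51 FREE]
Op 6: c = malloc(6) -> c = 22; heap: [0-15 ALLOC][16-21 ALLOC][22-27 ALLOC][28-51 FREE]
Op 7: c = realloc(c, 2) -> c = 22; heap: [0-15 ALLOC][16-21 ALLOC][22-23 ALLOC][24-51 FREE]
malloc(26): first-fit scan over [0-15 ALLOC][16-21 ALLOC][22-23 ALLOC][24-51 FREE] -> 24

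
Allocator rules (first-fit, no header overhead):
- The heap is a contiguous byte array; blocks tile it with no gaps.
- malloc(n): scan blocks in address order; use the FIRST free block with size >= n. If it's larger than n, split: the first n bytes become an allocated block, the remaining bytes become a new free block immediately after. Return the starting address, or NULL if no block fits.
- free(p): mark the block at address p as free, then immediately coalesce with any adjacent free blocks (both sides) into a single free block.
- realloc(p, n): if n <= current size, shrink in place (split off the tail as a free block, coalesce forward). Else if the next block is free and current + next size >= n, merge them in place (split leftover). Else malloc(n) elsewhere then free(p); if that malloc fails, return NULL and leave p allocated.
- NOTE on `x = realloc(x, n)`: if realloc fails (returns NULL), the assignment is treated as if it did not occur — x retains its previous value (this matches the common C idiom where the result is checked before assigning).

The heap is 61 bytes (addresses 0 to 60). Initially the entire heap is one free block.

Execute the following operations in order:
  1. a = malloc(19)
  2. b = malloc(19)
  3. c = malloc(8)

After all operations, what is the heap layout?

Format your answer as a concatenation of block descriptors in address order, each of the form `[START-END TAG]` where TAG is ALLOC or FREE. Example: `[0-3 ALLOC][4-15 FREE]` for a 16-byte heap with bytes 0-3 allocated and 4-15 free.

Op 1: a = malloc(19) -> a = 0; heap: [0-18 ALLOC][19-60 FREE]
Op 2: b = malloc(19) -> b = 19; heap: [0-18 ALLOC][19-37 ALLOC][38-60 FREE]
Op 3: c = malloc(8) -> c = 38; heap: [0-18 ALLOC][19-37 ALLOC][38-45 ALLOC][46-60 FREE]

Answer: [0-18 ALLOC][19-37 ALLOC][38-45 ALLOC][46-60 FREE]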